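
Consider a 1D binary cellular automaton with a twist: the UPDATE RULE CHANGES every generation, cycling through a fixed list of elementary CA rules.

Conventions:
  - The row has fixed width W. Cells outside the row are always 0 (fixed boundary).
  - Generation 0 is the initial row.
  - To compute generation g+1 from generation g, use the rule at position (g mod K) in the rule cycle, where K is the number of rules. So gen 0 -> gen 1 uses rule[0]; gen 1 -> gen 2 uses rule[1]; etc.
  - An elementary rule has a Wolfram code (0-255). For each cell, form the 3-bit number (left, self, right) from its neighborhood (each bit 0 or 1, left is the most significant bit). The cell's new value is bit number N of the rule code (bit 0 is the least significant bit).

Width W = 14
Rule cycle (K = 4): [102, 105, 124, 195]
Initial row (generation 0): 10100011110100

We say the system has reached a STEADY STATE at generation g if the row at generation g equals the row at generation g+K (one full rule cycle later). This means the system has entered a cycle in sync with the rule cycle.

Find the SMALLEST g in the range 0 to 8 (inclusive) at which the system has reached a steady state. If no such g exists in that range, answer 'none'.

Gen 0: 10100011110100
Gen 1 (rule 102): 11100100011100
Gen 2 (rule 105): 10100001010101
Gen 3 (rule 124): 11110001111111
Gen 4 (rule 195): 01110110111111
Gen 5 (rule 102): 10011011000001
Gen 6 (rule 105): 00011111011100
Gen 7 (rule 124): 00010001110110
Gen 8 (rule 195): 11100110110010
Gen 9 (rule 102): 00101011010110
Gen 10 (rule 105): 10010111101110
Gen 11 (rule 124): 11011100111011
Gen 12 (rule 195): 01001101011001

Answer: none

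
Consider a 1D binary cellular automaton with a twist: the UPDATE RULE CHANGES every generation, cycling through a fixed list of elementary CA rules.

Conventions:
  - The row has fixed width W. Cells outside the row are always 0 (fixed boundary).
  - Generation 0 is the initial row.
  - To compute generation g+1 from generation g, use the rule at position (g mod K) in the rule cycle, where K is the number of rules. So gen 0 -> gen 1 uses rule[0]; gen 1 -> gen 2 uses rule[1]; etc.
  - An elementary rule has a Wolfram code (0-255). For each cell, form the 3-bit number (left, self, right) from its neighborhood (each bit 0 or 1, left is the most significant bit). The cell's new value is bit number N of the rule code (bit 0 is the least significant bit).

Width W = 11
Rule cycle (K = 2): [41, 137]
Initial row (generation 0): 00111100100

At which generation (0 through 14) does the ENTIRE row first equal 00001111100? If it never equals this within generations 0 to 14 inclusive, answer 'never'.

Gen 0: 00111100100
Gen 1 (rule 41): 10100000001
Gen 2 (rule 137): 00001111100
Gen 3 (rule 41): 11101000001
Gen 4 (rule 137): 11000011100
Gen 5 (rule 41): 10011010001
Gen 6 (rule 137): 00010000100
Gen 7 (rule 41): 11000110001
Gen 8 (rule 137): 10010100100
Gen 9 (rule 41): 00001000001
Gen 10 (rule 137): 11100011100
Gen 11 (rule 41): 10001010001
Gen 12 (rule 137): 00100000100
Gen 13 (rule 41): 10001110001
Gen 14 (rule 137): 00101100100

Answer: 2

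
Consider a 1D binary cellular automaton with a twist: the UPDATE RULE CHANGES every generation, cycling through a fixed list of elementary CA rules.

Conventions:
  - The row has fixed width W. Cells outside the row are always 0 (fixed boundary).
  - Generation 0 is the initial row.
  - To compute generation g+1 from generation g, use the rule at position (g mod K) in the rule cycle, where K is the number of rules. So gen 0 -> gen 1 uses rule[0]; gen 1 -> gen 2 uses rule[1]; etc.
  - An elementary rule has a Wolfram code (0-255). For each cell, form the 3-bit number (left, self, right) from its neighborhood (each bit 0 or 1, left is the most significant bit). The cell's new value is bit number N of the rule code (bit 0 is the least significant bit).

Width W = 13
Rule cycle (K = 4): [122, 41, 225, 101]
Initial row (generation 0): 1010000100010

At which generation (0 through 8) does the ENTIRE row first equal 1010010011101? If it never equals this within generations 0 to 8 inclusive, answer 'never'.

Answer: 4

Derivation:
Gen 0: 1010000100010
Gen 1 (rule 122): 0101001010101
Gen 2 (rule 41): 0010000101010
Gen 3 (rule 225): 1000110010100
Gen 4 (rule 101): 1010010011101
Gen 5 (rule 122): 0101101110110
Gen 6 (rule 41): 0011011001100
Gen 7 (rule 225): 1001101000101
Gen 8 (rule 101): 1000111010111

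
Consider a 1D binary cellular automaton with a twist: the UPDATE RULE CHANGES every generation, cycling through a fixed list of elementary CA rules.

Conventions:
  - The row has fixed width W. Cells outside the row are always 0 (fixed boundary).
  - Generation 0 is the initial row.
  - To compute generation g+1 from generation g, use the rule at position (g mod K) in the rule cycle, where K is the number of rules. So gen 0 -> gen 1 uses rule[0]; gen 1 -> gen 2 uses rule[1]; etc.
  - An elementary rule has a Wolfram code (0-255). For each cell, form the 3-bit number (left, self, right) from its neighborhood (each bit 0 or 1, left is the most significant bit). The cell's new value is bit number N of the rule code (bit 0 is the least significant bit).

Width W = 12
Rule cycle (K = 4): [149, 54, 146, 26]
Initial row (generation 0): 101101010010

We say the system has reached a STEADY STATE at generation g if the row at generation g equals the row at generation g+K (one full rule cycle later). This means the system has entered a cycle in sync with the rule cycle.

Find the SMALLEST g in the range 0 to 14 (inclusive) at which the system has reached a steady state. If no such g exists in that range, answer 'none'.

Answer: none

Derivation:
Gen 0: 101101010010
Gen 1 (rule 149): 100001011011
Gen 2 (rule 54): 110011100100
Gen 3 (rule 146): 001101011010
Gen 4 (rule 26): 011000010001
Gen 5 (rule 149): 000111011101
Gen 6 (rule 54): 001000100011
Gen 7 (rule 146): 010101010100
Gen 8 (rule 26): 100000000010
Gen 9 (rule 149): 111111111011
Gen 10 (rule 54): 000000000100
Gen 11 (rule 146): 000000001010
Gen 12 (rule 26): 000000010001
Gen 13 (rule 149): 111111011101
Gen 14 (rule 54): 000000100011
Gen 15 (rule 146): 000001010100
Gen 16 (rule 26): 000010000010
Gen 17 (rule 149): 111011111011
Gen 18 (rule 54): 000100000100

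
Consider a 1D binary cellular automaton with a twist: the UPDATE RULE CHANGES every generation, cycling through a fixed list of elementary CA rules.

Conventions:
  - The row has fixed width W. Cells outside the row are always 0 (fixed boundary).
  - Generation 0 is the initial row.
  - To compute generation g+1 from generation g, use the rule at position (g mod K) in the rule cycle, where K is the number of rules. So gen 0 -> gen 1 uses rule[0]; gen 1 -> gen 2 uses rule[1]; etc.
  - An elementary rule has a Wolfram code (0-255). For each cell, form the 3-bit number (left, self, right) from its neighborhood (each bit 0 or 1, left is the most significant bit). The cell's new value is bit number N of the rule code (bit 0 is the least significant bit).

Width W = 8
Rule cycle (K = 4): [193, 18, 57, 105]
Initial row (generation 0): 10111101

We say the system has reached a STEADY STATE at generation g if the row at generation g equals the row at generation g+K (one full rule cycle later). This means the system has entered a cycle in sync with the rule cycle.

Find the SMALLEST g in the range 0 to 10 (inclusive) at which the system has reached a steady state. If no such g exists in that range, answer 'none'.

Answer: none

Derivation:
Gen 0: 10111101
Gen 1 (rule 193): 00011100
Gen 2 (rule 18): 00100010
Gen 3 (rule 57): 10011001
Gen 4 (rule 105): 00011000
Gen 5 (rule 193): 11001011
Gen 6 (rule 18): 00110000
Gen 7 (rule 57): 10101111
Gen 8 (rule 105): 01011001
Gen 9 (rule 193): 00001000
Gen 10 (rule 18): 00010100
Gen 11 (rule 57): 11001011
Gen 12 (rule 105): 11000111
Gen 13 (rule 193): 01010011
Gen 14 (rule 18): 10001100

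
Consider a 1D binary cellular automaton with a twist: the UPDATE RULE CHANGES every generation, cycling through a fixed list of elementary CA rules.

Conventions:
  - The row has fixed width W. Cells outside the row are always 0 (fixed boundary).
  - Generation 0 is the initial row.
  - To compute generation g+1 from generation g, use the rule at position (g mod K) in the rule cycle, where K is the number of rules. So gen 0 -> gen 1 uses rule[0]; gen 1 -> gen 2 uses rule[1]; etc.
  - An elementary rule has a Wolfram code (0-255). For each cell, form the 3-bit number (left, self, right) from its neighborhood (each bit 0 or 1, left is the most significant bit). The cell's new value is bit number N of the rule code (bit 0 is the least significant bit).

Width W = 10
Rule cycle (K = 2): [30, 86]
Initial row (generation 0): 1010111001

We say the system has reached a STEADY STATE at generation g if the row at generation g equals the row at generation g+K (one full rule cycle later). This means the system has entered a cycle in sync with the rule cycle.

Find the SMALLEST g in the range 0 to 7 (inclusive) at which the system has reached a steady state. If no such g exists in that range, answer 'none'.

Answer: 0

Derivation:
Gen 0: 1010111001
Gen 1 (rule 30): 1010100111
Gen 2 (rule 86): 1010111001
Gen 3 (rule 30): 1010100111
Gen 4 (rule 86): 1010111001
Gen 5 (rule 30): 1010100111
Gen 6 (rule 86): 1010111001
Gen 7 (rule 30): 1010100111
Gen 8 (rule 86): 1010111001
Gen 9 (rule 30): 1010100111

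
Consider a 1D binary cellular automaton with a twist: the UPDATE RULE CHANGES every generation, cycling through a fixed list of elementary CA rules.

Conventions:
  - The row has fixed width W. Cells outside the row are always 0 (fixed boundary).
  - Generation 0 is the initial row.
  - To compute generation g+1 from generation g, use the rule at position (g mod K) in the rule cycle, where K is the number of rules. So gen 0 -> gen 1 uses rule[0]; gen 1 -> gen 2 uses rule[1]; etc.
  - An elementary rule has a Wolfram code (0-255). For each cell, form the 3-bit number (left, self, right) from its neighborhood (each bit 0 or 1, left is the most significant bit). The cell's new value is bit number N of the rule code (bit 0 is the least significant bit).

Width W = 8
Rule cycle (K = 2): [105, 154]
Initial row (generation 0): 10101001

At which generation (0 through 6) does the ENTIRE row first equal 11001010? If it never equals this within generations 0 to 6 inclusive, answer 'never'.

Gen 0: 10101001
Gen 1 (rule 105): 01010000
Gen 2 (rule 154): 10001000
Gen 3 (rule 105): 00100011
Gen 4 (rule 154): 01010110
Gen 5 (rule 105): 00101110
Gen 6 (rule 154): 01001101

Answer: never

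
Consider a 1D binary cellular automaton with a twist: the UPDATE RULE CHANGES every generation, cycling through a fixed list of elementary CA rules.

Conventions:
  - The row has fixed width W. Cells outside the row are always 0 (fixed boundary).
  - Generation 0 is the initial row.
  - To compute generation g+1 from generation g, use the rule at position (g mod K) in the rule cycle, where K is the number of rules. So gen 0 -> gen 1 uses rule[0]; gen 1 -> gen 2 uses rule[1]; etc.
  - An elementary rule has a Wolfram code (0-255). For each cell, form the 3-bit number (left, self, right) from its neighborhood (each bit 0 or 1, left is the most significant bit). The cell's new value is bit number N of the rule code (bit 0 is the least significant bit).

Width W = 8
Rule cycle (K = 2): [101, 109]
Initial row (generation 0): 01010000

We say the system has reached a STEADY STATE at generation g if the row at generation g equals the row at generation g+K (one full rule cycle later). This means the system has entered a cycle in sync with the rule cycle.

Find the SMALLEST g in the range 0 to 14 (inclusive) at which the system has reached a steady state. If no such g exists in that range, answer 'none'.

Answer: 6

Derivation:
Gen 0: 01010000
Gen 1 (rule 101): 01110111
Gen 2 (rule 109): 01011101
Gen 3 (rule 101): 01100111
Gen 4 (rule 109): 01100101
Gen 5 (rule 101): 00100111
Gen 6 (rule 109): 10100101
Gen 7 (rule 101): 11100111
Gen 8 (rule 109): 10100101
Gen 9 (rule 101): 11100111
Gen 10 (rule 109): 10100101
Gen 11 (rule 101): 11100111
Gen 12 (rule 109): 10100101
Gen 13 (rule 101): 11100111
Gen 14 (rule 109): 10100101
Gen 15 (rule 101): 11100111
Gen 16 (rule 109): 10100101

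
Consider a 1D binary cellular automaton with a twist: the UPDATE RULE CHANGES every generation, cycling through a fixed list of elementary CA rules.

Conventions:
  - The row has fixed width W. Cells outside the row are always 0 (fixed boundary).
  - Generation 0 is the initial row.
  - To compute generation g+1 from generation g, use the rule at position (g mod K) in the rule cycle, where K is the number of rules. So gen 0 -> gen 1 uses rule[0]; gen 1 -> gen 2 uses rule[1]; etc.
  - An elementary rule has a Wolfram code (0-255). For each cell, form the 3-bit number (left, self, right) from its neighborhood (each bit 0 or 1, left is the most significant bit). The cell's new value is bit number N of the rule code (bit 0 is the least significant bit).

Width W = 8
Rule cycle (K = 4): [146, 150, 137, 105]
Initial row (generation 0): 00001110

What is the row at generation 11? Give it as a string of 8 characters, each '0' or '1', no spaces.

Gen 0: 00001110
Gen 1 (rule 146): 00010101
Gen 2 (rule 150): 00110101
Gen 3 (rule 137): 10100000
Gen 4 (rule 105): 01001111
Gen 5 (rule 146): 10110110
Gen 6 (rule 150): 10000001
Gen 7 (rule 137): 00111100
Gen 8 (rule 105): 10100101
Gen 9 (rule 146): 00011000
Gen 10 (rule 150): 00100100
Gen 11 (rule 137): 10000001

Answer: 10000001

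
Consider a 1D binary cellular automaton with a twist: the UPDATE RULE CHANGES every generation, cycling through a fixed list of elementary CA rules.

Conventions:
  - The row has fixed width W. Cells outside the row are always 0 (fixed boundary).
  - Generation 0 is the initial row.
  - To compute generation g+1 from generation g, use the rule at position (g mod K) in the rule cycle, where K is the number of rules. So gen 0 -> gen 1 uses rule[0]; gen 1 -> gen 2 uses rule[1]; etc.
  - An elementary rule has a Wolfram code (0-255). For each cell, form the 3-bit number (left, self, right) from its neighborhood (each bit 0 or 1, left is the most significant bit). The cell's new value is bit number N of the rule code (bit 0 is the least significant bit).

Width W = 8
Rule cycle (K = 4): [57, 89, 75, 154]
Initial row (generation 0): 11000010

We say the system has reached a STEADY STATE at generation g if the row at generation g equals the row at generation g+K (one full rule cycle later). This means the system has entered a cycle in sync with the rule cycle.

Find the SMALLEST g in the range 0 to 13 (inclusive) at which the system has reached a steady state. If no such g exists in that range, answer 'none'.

Gen 0: 11000010
Gen 1 (rule 57): 10111001
Gen 2 (rule 89): 00101100
Gen 3 (rule 75): 11001101
Gen 4 (rule 154): 10111000
Gen 5 (rule 57): 01100111
Gen 6 (rule 89): 01110101
Gen 7 (rule 75): 11010000
Gen 8 (rule 154): 10001000
Gen 9 (rule 57): 01100111
Gen 10 (rule 89): 01110101
Gen 11 (rule 75): 11010000
Gen 12 (rule 154): 10001000
Gen 13 (rule 57): 01100111
Gen 14 (rule 89): 01110101
Gen 15 (rule 75): 11010000
Gen 16 (rule 154): 10001000
Gen 17 (rule 57): 01100111

Answer: 5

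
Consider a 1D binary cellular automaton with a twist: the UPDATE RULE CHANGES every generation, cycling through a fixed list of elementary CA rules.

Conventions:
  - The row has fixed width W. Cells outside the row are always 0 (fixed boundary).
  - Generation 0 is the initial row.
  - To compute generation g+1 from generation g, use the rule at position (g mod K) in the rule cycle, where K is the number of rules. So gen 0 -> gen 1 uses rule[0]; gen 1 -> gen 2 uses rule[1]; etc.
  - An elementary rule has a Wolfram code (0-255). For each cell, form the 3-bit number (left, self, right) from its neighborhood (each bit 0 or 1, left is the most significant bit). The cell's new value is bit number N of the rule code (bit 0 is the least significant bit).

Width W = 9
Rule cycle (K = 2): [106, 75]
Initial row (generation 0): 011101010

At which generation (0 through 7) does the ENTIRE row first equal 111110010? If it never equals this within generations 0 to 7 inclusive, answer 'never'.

Answer: 3

Derivation:
Gen 0: 011101010
Gen 1 (rule 106): 110110100
Gen 2 (rule 75): 110110001
Gen 3 (rule 106): 111110010
Gen 4 (rule 75): 100010100
Gen 5 (rule 106): 000101000
Gen 6 (rule 75): 111000011
Gen 7 (rule 106): 101000111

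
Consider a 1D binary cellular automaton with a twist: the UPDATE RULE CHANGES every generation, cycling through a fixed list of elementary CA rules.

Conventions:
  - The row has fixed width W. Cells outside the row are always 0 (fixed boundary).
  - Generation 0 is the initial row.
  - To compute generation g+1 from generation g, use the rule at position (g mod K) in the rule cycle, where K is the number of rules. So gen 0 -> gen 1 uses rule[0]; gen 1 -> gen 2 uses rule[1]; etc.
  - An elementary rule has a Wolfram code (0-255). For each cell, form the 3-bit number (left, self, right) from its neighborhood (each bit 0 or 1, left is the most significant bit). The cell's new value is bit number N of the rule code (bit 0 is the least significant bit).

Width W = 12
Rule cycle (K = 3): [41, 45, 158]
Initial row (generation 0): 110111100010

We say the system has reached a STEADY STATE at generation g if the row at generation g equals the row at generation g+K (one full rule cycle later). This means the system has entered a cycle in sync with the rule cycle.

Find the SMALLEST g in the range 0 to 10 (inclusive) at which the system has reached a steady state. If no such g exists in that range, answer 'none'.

Answer: 7

Derivation:
Gen 0: 110111100010
Gen 1 (rule 41): 101100001000
Gen 2 (rule 45): 111001101011
Gen 3 (rule 158): 110111001010
Gen 4 (rule 41): 101100000100
Gen 5 (rule 45): 111001110101
Gen 6 (rule 158): 110111100101
Gen 7 (rule 41): 101100000010
Gen 8 (rule 45): 111001111010
Gen 9 (rule 158): 110111110011
Gen 10 (rule 41): 101100000010
Gen 11 (rule 45): 111001111010
Gen 12 (rule 158): 110111110011
Gen 13 (rule 41): 101100000010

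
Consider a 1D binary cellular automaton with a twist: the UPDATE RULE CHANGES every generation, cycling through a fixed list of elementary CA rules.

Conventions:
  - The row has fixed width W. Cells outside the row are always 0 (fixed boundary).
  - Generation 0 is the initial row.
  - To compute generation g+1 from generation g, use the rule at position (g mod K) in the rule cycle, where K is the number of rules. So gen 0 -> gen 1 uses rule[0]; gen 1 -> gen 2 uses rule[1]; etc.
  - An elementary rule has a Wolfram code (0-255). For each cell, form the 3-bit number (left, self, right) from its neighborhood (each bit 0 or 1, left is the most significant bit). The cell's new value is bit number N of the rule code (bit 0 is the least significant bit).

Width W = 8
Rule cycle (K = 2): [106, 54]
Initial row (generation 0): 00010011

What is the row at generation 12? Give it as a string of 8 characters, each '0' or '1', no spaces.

Gen 0: 00010011
Gen 1 (rule 106): 00100111
Gen 2 (rule 54): 01111000
Gen 3 (rule 106): 11001000
Gen 4 (rule 54): 00111100
Gen 5 (rule 106): 01100100
Gen 6 (rule 54): 10011110
Gen 7 (rule 106): 00110010
Gen 8 (rule 54): 01001111
Gen 9 (rule 106): 10011001
Gen 10 (rule 54): 11100111
Gen 11 (rule 106): 10101101
Gen 12 (rule 54): 11110011

Answer: 11110011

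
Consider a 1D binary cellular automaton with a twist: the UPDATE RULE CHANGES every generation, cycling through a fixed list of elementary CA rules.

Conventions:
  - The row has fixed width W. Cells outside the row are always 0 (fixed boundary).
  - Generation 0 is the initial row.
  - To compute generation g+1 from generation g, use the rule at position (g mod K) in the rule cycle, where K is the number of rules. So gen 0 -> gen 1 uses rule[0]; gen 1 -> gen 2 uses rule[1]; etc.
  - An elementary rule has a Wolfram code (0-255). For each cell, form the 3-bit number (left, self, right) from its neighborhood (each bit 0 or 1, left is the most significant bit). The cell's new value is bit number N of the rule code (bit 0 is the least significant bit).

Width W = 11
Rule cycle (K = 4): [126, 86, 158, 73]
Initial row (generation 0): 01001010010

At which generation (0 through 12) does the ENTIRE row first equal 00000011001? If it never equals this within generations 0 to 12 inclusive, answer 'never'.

Answer: never

Derivation:
Gen 0: 01001010010
Gen 1 (rule 126): 11111111111
Gen 2 (rule 86): 00000000001
Gen 3 (rule 158): 00000000011
Gen 4 (rule 73): 11111111011
Gen 5 (rule 126): 10000001111
Gen 6 (rule 86): 11000010001
Gen 7 (rule 158): 10100111011
Gen 8 (rule 73): 00000101011
Gen 9 (rule 126): 00001111111
Gen 10 (rule 86): 00010000001
Gen 11 (rule 158): 00111000011
Gen 12 (rule 73): 10101011011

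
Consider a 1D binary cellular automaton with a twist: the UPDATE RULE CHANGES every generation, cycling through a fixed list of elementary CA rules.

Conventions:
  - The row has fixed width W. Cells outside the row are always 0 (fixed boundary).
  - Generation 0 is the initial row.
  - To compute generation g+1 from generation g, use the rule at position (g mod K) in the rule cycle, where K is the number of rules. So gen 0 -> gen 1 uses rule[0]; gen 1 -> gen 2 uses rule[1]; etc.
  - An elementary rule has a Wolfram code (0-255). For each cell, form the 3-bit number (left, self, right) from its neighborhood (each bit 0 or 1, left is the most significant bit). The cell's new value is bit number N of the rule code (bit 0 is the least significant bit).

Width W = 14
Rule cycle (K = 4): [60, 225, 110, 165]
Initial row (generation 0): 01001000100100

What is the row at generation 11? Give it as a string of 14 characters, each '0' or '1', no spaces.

Answer: 11100011001101

Derivation:
Gen 0: 01001000100100
Gen 1 (rule 60): 01101100110110
Gen 2 (rule 225): 00110100011010
Gen 3 (rule 110): 01111100111110
Gen 4 (rule 165): 00111000011100
Gen 5 (rule 60): 00100100010010
Gen 6 (rule 225): 10000001000000
Gen 7 (rule 110): 10000011000000
Gen 8 (rule 165): 10111000011111
Gen 9 (rule 60): 11100100010000
Gen 10 (rule 225): 01100001000111
Gen 11 (rule 110): 11100011001101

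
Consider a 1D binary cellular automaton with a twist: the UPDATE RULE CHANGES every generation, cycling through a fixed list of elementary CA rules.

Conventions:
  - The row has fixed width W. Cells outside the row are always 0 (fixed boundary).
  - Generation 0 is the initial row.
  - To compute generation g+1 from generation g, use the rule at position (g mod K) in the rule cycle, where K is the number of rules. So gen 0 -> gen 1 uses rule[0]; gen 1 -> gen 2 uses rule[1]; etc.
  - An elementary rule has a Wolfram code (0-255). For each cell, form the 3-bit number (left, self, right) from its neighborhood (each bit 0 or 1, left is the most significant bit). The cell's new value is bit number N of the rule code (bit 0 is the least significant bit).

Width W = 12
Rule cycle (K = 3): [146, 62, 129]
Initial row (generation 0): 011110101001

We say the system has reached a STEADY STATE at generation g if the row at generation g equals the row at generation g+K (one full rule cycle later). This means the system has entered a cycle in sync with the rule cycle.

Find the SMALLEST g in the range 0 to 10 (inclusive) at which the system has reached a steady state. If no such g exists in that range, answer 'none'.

Gen 0: 011110101001
Gen 1 (rule 146): 101100000110
Gen 2 (rule 62): 111010001101
Gen 3 (rule 129): 010000100000
Gen 4 (rule 146): 101001010000
Gen 5 (rule 62): 111111111000
Gen 6 (rule 129): 011111110011
Gen 7 (rule 146): 101111101100
Gen 8 (rule 62): 111000011010
Gen 9 (rule 129): 010011000000
Gen 10 (rule 146): 101100100000
Gen 11 (rule 62): 111011110000
Gen 12 (rule 129): 010001100111
Gen 13 (rule 146): 101010011010

Answer: none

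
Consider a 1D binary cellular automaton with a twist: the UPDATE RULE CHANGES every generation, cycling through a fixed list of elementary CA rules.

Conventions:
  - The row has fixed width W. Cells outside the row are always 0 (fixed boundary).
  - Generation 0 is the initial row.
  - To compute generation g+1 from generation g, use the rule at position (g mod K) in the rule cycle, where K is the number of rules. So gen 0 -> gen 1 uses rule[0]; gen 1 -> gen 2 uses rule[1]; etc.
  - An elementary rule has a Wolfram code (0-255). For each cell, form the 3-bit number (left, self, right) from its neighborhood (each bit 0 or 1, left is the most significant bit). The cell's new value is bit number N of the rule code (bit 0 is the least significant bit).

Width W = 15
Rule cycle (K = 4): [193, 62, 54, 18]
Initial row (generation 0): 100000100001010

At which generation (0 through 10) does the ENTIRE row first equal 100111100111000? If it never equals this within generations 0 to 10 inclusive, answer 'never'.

Answer: 3

Derivation:
Gen 0: 100000100001010
Gen 1 (rule 193): 001110001100000
Gen 2 (rule 62): 011001011010000
Gen 3 (rule 54): 100111100111000
Gen 4 (rule 18): 011000011000100
Gen 5 (rule 193): 001011001010001
Gen 6 (rule 62): 011110111111011
Gen 7 (rule 54): 100001000000100
Gen 8 (rule 18): 010010100001010
Gen 9 (rule 193): 000000001100000
Gen 10 (rule 62): 000000011010000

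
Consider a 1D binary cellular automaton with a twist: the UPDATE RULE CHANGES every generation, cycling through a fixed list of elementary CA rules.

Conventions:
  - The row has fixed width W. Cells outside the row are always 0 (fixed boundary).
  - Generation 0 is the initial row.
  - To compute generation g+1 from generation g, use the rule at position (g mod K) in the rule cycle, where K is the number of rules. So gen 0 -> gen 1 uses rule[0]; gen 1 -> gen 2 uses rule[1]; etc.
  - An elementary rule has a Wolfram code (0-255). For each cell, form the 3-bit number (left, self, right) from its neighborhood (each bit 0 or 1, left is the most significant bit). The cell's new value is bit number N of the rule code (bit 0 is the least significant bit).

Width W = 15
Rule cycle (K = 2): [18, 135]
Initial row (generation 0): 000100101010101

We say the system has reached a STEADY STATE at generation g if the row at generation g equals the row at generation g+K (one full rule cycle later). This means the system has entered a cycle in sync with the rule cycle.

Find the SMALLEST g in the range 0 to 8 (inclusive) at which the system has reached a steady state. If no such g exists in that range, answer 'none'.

Answer: 5

Derivation:
Gen 0: 000100101010101
Gen 1 (rule 18): 001011000000000
Gen 2 (rule 135): 111000011111111
Gen 3 (rule 18): 000100100000000
Gen 4 (rule 135): 111101101111111
Gen 5 (rule 18): 000000000000000
Gen 6 (rule 135): 111111111111111
Gen 7 (rule 18): 000000000000000
Gen 8 (rule 135): 111111111111111
Gen 9 (rule 18): 000000000000000
Gen 10 (rule 135): 111111111111111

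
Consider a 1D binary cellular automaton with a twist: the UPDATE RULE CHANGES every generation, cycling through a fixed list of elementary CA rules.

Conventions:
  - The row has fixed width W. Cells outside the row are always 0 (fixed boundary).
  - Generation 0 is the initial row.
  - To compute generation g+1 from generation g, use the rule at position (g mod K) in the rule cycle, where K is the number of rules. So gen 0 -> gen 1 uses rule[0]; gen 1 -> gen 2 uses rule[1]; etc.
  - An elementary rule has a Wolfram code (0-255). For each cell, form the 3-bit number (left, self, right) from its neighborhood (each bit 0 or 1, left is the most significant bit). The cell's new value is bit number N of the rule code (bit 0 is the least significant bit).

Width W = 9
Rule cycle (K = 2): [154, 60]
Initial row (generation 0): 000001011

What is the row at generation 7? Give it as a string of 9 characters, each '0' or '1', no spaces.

Answer: 011010110

Derivation:
Gen 0: 000001011
Gen 1 (rule 154): 000010010
Gen 2 (rule 60): 000011011
Gen 3 (rule 154): 000110010
Gen 4 (rule 60): 000101011
Gen 5 (rule 154): 001000010
Gen 6 (rule 60): 001100011
Gen 7 (rule 154): 011010110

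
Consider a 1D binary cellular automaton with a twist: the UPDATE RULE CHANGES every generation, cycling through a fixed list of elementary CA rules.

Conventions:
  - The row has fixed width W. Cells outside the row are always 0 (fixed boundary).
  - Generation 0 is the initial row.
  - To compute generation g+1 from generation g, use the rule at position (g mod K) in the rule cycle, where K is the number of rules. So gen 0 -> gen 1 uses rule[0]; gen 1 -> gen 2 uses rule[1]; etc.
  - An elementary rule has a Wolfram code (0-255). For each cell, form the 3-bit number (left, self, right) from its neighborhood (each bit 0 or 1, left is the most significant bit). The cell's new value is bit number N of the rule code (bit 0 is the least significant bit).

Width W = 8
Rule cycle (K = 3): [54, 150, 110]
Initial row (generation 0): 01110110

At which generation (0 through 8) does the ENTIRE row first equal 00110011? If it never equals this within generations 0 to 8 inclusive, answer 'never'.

Gen 0: 01110110
Gen 1 (rule 54): 10001001
Gen 2 (rule 150): 11011111
Gen 3 (rule 110): 11110001
Gen 4 (rule 54): 00001011
Gen 5 (rule 150): 00011000
Gen 6 (rule 110): 00111000
Gen 7 (rule 54): 01000100
Gen 8 (rule 150): 11101110

Answer: never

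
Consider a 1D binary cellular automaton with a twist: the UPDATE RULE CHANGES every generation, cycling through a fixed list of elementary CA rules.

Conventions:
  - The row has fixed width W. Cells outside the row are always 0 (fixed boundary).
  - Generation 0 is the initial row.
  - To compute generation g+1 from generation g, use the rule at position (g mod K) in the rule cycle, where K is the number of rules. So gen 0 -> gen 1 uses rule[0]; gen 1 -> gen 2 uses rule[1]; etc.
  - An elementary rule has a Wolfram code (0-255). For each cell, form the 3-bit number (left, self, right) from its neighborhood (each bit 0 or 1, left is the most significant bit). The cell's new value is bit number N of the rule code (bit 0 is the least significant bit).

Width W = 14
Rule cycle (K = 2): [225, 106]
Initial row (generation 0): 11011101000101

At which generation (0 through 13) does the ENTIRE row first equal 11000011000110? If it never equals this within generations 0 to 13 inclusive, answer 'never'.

Gen 0: 11011101000101
Gen 1 (rule 225): 01101110010010
Gen 2 (rule 106): 11111010100100
Gen 3 (rule 225): 01111101000001
Gen 4 (rule 106): 11000110000010
Gen 5 (rule 225): 01010010111000
Gen 6 (rule 106): 10100101101000
Gen 7 (rule 225): 01000010110011
Gen 8 (rule 106): 10000101110111
Gen 9 (rule 225): 00110010111011
Gen 10 (rule 106): 01110101101111
Gen 11 (rule 225): 00111010110111
Gen 12 (rule 106): 01101101111101
Gen 13 (rule 225): 00110110111110

Answer: never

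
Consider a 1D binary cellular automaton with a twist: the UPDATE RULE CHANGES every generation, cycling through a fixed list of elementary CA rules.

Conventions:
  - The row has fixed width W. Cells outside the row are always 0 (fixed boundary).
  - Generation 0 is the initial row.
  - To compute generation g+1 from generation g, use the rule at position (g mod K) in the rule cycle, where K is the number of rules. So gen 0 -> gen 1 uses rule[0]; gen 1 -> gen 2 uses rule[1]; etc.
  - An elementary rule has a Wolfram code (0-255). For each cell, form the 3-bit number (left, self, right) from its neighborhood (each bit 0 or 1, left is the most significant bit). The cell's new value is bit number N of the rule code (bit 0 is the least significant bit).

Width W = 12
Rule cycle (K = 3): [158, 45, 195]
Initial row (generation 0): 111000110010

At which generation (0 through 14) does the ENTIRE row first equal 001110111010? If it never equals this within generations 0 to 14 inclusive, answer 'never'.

Answer: 4

Derivation:
Gen 0: 111000110010
Gen 1 (rule 158): 110101101111
Gen 2 (rule 45): 101111011000
Gen 3 (rule 195): 000111001011
Gen 4 (rule 158): 001110111010
Gen 5 (rule 45): 101001100110
Gen 6 (rule 195): 000010101010
Gen 7 (rule 158): 000110101011
Gen 8 (rule 45): 110101111110
Gen 9 (rule 195): 010000111110
Gen 10 (rule 158): 111001111101
Gen 11 (rule 45): 100001000011
Gen 12 (rule 195): 001110011101
Gen 13 (rule 158): 011101111001
Gen 14 (rule 45): 010011000001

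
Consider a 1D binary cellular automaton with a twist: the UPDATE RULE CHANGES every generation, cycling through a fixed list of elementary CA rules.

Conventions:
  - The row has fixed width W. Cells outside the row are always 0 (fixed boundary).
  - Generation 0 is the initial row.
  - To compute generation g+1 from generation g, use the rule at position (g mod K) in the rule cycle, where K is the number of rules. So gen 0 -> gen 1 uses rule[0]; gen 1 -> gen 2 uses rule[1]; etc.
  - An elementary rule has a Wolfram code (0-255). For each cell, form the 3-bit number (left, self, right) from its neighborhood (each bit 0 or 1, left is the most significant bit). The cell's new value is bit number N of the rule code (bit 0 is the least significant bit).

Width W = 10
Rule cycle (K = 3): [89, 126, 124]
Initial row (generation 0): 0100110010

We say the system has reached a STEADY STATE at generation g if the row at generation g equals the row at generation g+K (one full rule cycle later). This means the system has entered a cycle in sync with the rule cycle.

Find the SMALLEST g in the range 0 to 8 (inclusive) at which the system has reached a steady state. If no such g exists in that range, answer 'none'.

Gen 0: 0100110010
Gen 1 (rule 89): 0010111001
Gen 2 (rule 126): 0111101111
Gen 3 (rule 124): 0100111001
Gen 4 (rule 89): 0010101100
Gen 5 (rule 126): 0111111110
Gen 6 (rule 124): 0100000011
Gen 7 (rule 89): 0011111011
Gen 8 (rule 126): 0110001111
Gen 9 (rule 124): 0111001001
Gen 10 (rule 89): 0101100100
Gen 11 (rule 126): 1111111110

Answer: none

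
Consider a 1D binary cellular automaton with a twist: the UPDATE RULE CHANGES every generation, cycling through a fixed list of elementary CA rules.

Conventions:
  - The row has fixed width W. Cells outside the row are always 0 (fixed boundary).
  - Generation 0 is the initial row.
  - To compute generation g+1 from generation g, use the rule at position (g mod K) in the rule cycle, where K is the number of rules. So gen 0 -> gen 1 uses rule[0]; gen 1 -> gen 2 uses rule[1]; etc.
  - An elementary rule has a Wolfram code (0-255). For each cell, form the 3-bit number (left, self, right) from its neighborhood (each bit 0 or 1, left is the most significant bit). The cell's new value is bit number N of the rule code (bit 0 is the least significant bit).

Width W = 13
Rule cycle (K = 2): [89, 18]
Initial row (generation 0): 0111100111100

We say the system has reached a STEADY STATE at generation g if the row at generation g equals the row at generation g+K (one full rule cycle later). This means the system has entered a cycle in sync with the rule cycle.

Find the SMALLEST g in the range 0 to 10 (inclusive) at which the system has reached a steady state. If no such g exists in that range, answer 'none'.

Answer: 4

Derivation:
Gen 0: 0111100111100
Gen 1 (rule 89): 0100110100111
Gen 2 (rule 18): 1011000011000
Gen 3 (rule 89): 0011111011111
Gen 4 (rule 18): 0100000000000
Gen 5 (rule 89): 0011111111111
Gen 6 (rule 18): 0100000000000
Gen 7 (rule 89): 0011111111111
Gen 8 (rule 18): 0100000000000
Gen 9 (rule 89): 0011111111111
Gen 10 (rule 18): 0100000000000
Gen 11 (rule 89): 0011111111111
Gen 12 (rule 18): 0100000000000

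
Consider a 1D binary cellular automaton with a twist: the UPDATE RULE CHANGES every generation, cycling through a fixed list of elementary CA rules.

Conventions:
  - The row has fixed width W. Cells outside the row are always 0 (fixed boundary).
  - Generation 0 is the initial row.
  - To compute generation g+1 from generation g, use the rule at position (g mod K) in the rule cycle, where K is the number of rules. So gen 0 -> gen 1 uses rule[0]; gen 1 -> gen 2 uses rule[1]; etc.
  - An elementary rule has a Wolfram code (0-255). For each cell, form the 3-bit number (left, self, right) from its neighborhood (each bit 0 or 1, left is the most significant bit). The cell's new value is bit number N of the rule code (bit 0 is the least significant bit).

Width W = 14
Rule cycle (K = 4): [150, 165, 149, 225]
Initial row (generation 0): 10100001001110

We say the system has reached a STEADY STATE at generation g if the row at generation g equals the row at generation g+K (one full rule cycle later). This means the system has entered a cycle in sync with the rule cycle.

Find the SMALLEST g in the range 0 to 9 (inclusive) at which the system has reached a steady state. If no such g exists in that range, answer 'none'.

Gen 0: 10100001001110
Gen 1 (rule 150): 10110011110101
Gen 2 (rule 165): 11000001101111
Gen 3 (rule 149): 00111100000110
Gen 4 (rule 225): 10011101110010
Gen 5 (rule 150): 11101000101111
Gen 6 (rule 165): 01011010110110
Gen 7 (rule 149): 01000010000001
Gen 8 (rule 225): 00011000111100
Gen 9 (rule 150): 00100101011010
Gen 10 (rule 165): 10100111100110
Gen 11 (rule 149): 10110011010001
Gen 12 (rule 225): 01010001100100
Gen 13 (rule 150): 11011010011110

Answer: none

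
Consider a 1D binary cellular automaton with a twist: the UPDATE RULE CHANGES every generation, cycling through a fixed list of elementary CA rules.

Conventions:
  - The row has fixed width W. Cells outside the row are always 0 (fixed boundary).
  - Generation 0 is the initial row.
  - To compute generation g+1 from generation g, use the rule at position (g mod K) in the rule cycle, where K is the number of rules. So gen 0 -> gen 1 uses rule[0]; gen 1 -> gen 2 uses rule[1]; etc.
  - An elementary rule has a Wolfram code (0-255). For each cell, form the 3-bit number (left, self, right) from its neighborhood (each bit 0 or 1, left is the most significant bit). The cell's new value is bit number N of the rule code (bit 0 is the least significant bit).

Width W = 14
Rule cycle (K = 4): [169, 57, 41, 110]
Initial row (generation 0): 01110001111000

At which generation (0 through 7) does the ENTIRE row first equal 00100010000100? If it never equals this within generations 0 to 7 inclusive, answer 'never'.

Answer: 3

Derivation:
Gen 0: 01110001111000
Gen 1 (rule 169): 01100101110011
Gen 2 (rule 57): 01010011001010
Gen 3 (rule 41): 00100010000100
Gen 4 (rule 110): 01100110001100
Gen 5 (rule 169): 01000100101001
Gen 6 (rule 57): 00110010010100
Gen 7 (rule 41): 10100000001001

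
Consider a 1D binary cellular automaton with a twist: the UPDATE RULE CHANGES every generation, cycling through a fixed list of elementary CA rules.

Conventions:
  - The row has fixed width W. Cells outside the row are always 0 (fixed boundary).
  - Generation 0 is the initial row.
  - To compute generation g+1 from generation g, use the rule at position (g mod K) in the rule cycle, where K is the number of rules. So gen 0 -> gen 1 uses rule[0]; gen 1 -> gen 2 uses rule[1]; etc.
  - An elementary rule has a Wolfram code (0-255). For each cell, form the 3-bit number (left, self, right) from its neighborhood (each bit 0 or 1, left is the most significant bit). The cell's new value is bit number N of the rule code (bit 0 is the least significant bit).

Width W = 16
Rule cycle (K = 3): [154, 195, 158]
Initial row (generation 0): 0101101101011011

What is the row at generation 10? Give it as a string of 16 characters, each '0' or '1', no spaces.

Gen 0: 0101101101011011
Gen 1 (rule 154): 1001001000010010
Gen 2 (rule 195): 0010010011100100
Gen 3 (rule 158): 0111111111011110
Gen 4 (rule 154): 1111111110011101
Gen 5 (rule 195): 0111111110101100
Gen 6 (rule 158): 1111111100101010
Gen 7 (rule 154): 1111111011000001
Gen 8 (rule 195): 0111111001011110
Gen 9 (rule 158): 1111110111011101
Gen 10 (rule 154): 1111100110011000

Answer: 1111100110011000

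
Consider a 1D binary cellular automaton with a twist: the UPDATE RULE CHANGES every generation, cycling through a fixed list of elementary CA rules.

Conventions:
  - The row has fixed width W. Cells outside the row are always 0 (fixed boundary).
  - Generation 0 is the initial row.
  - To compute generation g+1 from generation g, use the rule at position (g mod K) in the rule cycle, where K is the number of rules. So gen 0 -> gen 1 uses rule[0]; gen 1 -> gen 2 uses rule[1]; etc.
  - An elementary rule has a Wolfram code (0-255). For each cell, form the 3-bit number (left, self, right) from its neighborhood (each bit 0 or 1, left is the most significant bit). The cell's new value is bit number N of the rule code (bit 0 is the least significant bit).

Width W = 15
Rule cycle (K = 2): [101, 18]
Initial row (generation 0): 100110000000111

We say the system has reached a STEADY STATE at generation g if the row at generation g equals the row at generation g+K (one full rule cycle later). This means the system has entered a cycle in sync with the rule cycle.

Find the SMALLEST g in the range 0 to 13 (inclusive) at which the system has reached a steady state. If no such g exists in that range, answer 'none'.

Gen 0: 100110000000111
Gen 1 (rule 101): 100010111110001
Gen 2 (rule 18): 010100000001010
Gen 3 (rule 101): 011101111101110
Gen 4 (rule 18): 100000000000001
Gen 5 (rule 101): 101111111111101
Gen 6 (rule 18): 000000000000000
Gen 7 (rule 101): 111111111111111
Gen 8 (rule 18): 000000000000000
Gen 9 (rule 101): 111111111111111
Gen 10 (rule 18): 000000000000000
Gen 11 (rule 101): 111111111111111
Gen 12 (rule 18): 000000000000000
Gen 13 (rule 101): 111111111111111
Gen 14 (rule 18): 000000000000000
Gen 15 (rule 101): 111111111111111

Answer: 6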